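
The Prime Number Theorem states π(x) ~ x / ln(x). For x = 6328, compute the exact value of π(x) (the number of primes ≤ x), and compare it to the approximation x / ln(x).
π(6328) = 823;  x/ln(x) ≈ 722.97;  relative error ≈ 12.15%.

Directly count primes up to 6328: π(6328) = 823. The PNT approximation gives 6328/ln(6328) ≈ 6328/8.75274 ≈ 722.97. Relative error (π(x) − x/ln(x)) / π(x) ≈ 12.15%; the approximation is known to undercount slightly (Li(x) is a better estimate).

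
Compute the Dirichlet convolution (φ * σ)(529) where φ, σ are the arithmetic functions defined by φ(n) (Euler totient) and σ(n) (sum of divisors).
(φ * σ)(529) = 1587

Divisors of 529: [1, 23, 529]. For each d | 529:
  d = 1: φ(1) · σ(529/1) = 1 · 553 = 553
  d = 23: φ(23) · σ(529/23) = 22 · 24 = 528
  d = 529: φ(529) · σ(529/529) = 506 · 1 = 506
Summing: (φ * σ)(529) = 553 + 528 + 506 = 1587.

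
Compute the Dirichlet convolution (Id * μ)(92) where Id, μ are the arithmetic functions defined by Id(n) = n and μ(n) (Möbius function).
(Id * μ)(92) = 44

Divisors of 92: [1, 2, 4, 23, 46, 92]. For each d | 92:
  d = 1: Id(1) · μ(92/1) = 1 · 0 = 0
  d = 2: Id(2) · μ(92/2) = 2 · 1 = 2
  d = 4: Id(4) · μ(92/4) = 4 · -1 = -4
  d = 23: Id(23) · μ(92/23) = 23 · 0 = 0
  d = 46: Id(46) · μ(92/46) = 46 · -1 = -46
  d = 92: Id(92) · μ(92/92) = 92 · 1 = 92
Summing: (Id * μ)(92) = 0 + 2 + -4 + 0 + -46 + 92 = 44.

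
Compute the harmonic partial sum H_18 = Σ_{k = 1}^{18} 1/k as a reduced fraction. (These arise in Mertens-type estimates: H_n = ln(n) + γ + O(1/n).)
H_18 = 14274301/4084080

Direct summation: H_18 = 1 + 1/2 + ... + 1/18. The least common denominator is lcm(1, ..., 18) = 12252240; over this denominator the numerator is 12252240 + 6126120 + 4084080 + 3063060 + 2450448 + 2042040 + 1750320 + 1531530 + 1361360 + 1225224 + 1113840 + 1021020 + 942480 + 875160 + 816816 + 765765 + 720720 + 680680 = 42822903, so H_18 = 42822903/12252240; reducing by gcd(42822903, 12252240) = 3 gives 14274301/4084080 ≈ 3.49511. (The PNT-adjacent estimate ln(18) + γ ≈ 3.46759 matches within O(1/n).)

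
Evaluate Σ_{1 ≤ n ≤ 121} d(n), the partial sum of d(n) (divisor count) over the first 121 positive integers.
Σ_{n ≤ 121} d(n) = 605

Compute d(n) for each 1 ≤ n ≤ 121: d(1) = 1, d(2) = 2, d(3) = 2, d(4) = 3, d(5) = 2, d(6) = 4, d(7) = 2, d(8) = 4, d(9) = 3, d(10) = 4, d(11) = 2, d(12) = 6, d(13) = 2, d(14) = 4, d(15) = 4, d(16) = 5, d(17) = 2, d(18) = 6, d(19) = 2, d(20) = 6, d(21) = 4, d(22) = 4, d(23) = 2, d(24) = 8, d(25) = 3, d(26) = 4, d(27) = 4, d(28) = 6, d(29) = 2, d(30) = 8, d(31) = 2, d(32) = 6, d(33) = 4, d(34) = 4, d(35) = 4, d(36) = 9, d(37) = 2, d(38) = 4, d(39) = 4, d(40) = 8, d(41) = 2, d(42) = 8, d(43) = 2, d(44) = 6, d(45) = 6, d(46) = 4, d(47) = 2, d(48) = 10, d(49) = 3, d(50) = 6, d(51) = 4, d(52) = 6, d(53) = 2, d(54) = 8, d(55) = 4, d(56) = 8, d(57) = 4, d(58) = 4, d(59) = 2, d(60) = 12, d(61) = 2, d(62) = 4, d(63) = 6, d(64) = 7, d(65) = 4, d(66) = 8, d(67) = 2, d(68) = 6, d(69) = 4, d(70) = 8, d(71) = 2, d(72) = 12, d(73) = 2, d(74) = 4, d(75) = 6, d(76) = 6, d(77) = 4, d(78) = 8, d(79) = 2, d(80) = 10, d(81) = 5, d(82) = 4, d(83) = 2, d(84) = 12, d(85) = 4, d(86) = 4, d(87) = 4, d(88) = 8, d(89) = 2, d(90) = 12, d(91) = 4, d(92) = 6, d(93) = 4, d(94) = 4, d(95) = 4, d(96) = 12, d(97) = 2, d(98) = 6, d(99) = 6, d(100) = 9, d(101) = 2, d(102) = 8, d(103) = 2, d(104) = 8, d(105) = 8, d(106) = 4, d(107) = 2, d(108) = 12, d(109) = 2, d(110) = 8, d(111) = 4, d(112) = 10, d(113) = 2, d(114) = 8, d(115) = 4, d(116) = 6, d(117) = 6, d(118) = 4, d(119) = 4, d(120) = 16, d(121) = 3. Summing all 121 values: 605. (Dirichlet's divisor formula: Σ_{n ≤ x} d(n) = x ln(x) + (2γ − 1) x + O(√x). For x = 121, the asymptotic estimate is ≈ 598.98.)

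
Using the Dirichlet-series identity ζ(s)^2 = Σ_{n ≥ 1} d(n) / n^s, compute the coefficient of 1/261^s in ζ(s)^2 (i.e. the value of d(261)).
d(261) = 6

ζ(s)^2 = (Σ 1/m^s)(Σ 1/k^s). The coefficient of 1/n^s in the product is the number of ordered pairs (m, k) with mk = n, which equals d(n). For n = 261, divisors are [1, 3, 9, 29, 87, 261], so d(261) = 6.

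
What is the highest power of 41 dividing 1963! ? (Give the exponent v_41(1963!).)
v_41(1963!) = 48

Legendre's formula: v_p(n!) = Σ_{k ≥ 1} ⌊n / p^k⌋. For p = 41, n = 1963, the terms are:
  ⌊1963/41^1⌋ = ⌊1963/41⌋ = 47
  ⌊1963/41^2⌋ = ⌊1963/1681⌋ = 1
(the next term ⌊1963/41^3⌋ = 0, terminating the sum). Summing: v_41(1963!) = 47 + 1 = 48.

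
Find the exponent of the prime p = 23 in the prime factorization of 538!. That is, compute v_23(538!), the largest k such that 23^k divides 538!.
v_23(538!) = 24

Legendre's formula: v_p(n!) = Σ_{k ≥ 1} ⌊n / p^k⌋. For p = 23, n = 538, the terms are:
  ⌊538/23^1⌋ = ⌊538/23⌋ = 23
  ⌊538/23^2⌋ = ⌊538/529⌋ = 1
(the next term ⌊538/23^3⌋ = 0, terminating the sum). Summing: v_23(538!) = 23 + 1 = 24.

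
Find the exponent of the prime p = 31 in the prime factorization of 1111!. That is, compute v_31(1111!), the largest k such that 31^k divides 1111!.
v_31(1111!) = 36

Legendre's formula: v_p(n!) = Σ_{k ≥ 1} ⌊n / p^k⌋. For p = 31, n = 1111, the terms are:
  ⌊1111/31^1⌋ = ⌊1111/31⌋ = 35
  ⌊1111/31^2⌋ = ⌊1111/961⌋ = 1
(the next term ⌊1111/31^3⌋ = 0, terminating the sum). Summing: v_31(1111!) = 35 + 1 = 36.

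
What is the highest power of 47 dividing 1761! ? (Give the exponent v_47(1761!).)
v_47(1761!) = 37

Legendre's formula: v_p(n!) = Σ_{k ≥ 1} ⌊n / p^k⌋. For p = 47, n = 1761, the terms are:
  ⌊1761/47^1⌋ = ⌊1761/47⌋ = 37
(the next term ⌊1761/47^2⌋ = 0, terminating the sum). Summing: v_47(1761!) = 37 = 37.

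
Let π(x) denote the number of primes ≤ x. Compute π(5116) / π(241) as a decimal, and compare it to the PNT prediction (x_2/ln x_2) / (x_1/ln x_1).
π(5116)/π(241) = 684/53 ≈ 12.9057;  PNT prediction ≈ 13.6336.

π(241) = 53 and π(5116) = 684, so π(5116)/π(241) ≈ 12.9057. The PNT-predicted ratio is (5116/ln(5116)) / (241/ln(241)) ≈ 13.6336. The two agree to within a few percent, as expected.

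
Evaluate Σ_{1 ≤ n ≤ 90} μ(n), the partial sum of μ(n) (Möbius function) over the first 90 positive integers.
Σ_{n ≤ 90} μ(n) = -2

Compute μ(n) for each 1 ≤ n ≤ 90: μ(1) = 1, μ(2) = -1, μ(3) = -1, μ(4) = 0, μ(5) = -1, μ(6) = 1, μ(7) = -1, μ(8) = 0, μ(9) = 0, μ(10) = 1, μ(11) = -1, μ(12) = 0, μ(13) = -1, μ(14) = 1, μ(15) = 1, μ(16) = 0, μ(17) = -1, μ(18) = 0, μ(19) = -1, μ(20) = 0, μ(21) = 1, μ(22) = 1, μ(23) = -1, μ(24) = 0, μ(25) = 0, μ(26) = 1, μ(27) = 0, μ(28) = 0, μ(29) = -1, μ(30) = -1, μ(31) = -1, μ(32) = 0, μ(33) = 1, μ(34) = 1, μ(35) = 1, μ(36) = 0, μ(37) = -1, μ(38) = 1, μ(39) = 1, μ(40) = 0, μ(41) = -1, μ(42) = -1, μ(43) = -1, μ(44) = 0, μ(45) = 0, μ(46) = 1, μ(47) = -1, μ(48) = 0, μ(49) = 0, μ(50) = 0, μ(51) = 1, μ(52) = 0, μ(53) = -1, μ(54) = 0, μ(55) = 1, μ(56) = 0, μ(57) = 1, μ(58) = 1, μ(59) = -1, μ(60) = 0, μ(61) = -1, μ(62) = 1, μ(63) = 0, μ(64) = 0, μ(65) = 1, μ(66) = -1, μ(67) = -1, μ(68) = 0, μ(69) = 1, μ(70) = -1, μ(71) = -1, μ(72) = 0, μ(73) = -1, μ(74) = 1, μ(75) = 0, μ(76) = 0, μ(77) = 1, μ(78) = -1, μ(79) = -1, μ(80) = 0, μ(81) = 0, μ(82) = 1, μ(83) = -1, μ(84) = 0, μ(85) = 1, μ(86) = 1, μ(87) = 1, μ(88) = 0, μ(89) = -1, μ(90) = 0. Summing all 90 values: -2. (Mertens function M(x) = Σ_{n ≤ x} μ(n); on average M(x) should be small (PNT ⟺ M(x) = o(x)).)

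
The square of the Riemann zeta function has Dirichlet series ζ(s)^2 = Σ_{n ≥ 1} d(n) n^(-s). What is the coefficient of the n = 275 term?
d(275) = 6

ζ(s)^2 = (Σ 1/m^s)(Σ 1/k^s). The coefficient of 1/n^s in the product is the number of ordered pairs (m, k) with mk = n, which equals d(n). For n = 275, divisors are [1, 5, 11, 25, 55, 275], so d(275) = 6.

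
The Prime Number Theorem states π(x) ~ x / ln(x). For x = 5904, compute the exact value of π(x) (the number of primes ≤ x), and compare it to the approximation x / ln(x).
π(5904) = 777;  x/ln(x) ≈ 679.92;  relative error ≈ 12.49%.

Directly count primes up to 5904: π(5904) = 777. The PNT approximation gives 5904/ln(5904) ≈ 5904/8.68339 ≈ 679.92. Relative error (π(x) − x/ln(x)) / π(x) ≈ 12.49%; the approximation is known to undercount slightly (Li(x) is a better estimate).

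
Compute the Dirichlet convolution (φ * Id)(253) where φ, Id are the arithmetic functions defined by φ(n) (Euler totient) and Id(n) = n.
(φ * Id)(253) = 945

Divisors of 253: [1, 11, 23, 253]. For each d | 253:
  d = 1: φ(1) · Id(253/1) = 1 · 253 = 253
  d = 11: φ(11) · Id(253/11) = 10 · 23 = 230
  d = 23: φ(23) · Id(253/23) = 22 · 11 = 242
  d = 253: φ(253) · Id(253/253) = 220 · 1 = 220
Summing: (φ * Id)(253) = 253 + 230 + 242 + 220 = 945.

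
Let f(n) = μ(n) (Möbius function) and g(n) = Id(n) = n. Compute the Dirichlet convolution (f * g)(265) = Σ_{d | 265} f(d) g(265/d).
(μ * Id)(265) = 208

Divisors of 265: [1, 5, 53, 265]. For each d | 265:
  d = 1: μ(1) · Id(265/1) = 1 · 265 = 265
  d = 5: μ(5) · Id(265/5) = -1 · 53 = -53
  d = 53: μ(53) · Id(265/53) = -1 · 5 = -5
  d = 265: μ(265) · Id(265/265) = 1 · 1 = 1
Summing: (μ * Id)(265) = 265 + -53 + -5 + 1 = 208.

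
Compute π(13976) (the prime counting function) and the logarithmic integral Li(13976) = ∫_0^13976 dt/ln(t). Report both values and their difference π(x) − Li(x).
π(13976) = 1650;  Li(13976) ≈ 1669.74;  π(x) − Li(x) ≈ -19.74.

Direct count of primes ≤ 13976 gives π(13976) = 1650. Numerical evaluation of the logarithmic integral gives Li(13976) ≈ 1669.74. The difference π(x) − Li(x) ≈ -19.74 is typically negative for small/moderate x (Li(x) overestimates), though Littlewood's theorem shows this sign changes infinitely often.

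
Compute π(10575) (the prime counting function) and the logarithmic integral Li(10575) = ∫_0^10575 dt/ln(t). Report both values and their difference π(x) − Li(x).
π(10575) = 1290;  Li(10575) ≈ 1308.38;  π(x) − Li(x) ≈ -18.38.

Direct count of primes ≤ 10575 gives π(10575) = 1290. Numerical evaluation of the logarithmic integral gives Li(10575) ≈ 1308.38. The difference π(x) − Li(x) ≈ -18.38 is typically negative for small/moderate x (Li(x) overestimates), though Littlewood's theorem shows this sign changes infinitely often.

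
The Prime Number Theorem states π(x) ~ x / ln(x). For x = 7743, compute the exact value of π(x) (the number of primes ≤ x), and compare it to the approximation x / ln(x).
π(7743) = 982;  x/ln(x) ≈ 864.70;  relative error ≈ 11.94%.

Directly count primes up to 7743: π(7743) = 982. The PNT approximation gives 7743/ln(7743) ≈ 7743/8.95454 ≈ 864.70. Relative error (π(x) − x/ln(x)) / π(x) ≈ 11.94%; the approximation is known to undercount slightly (Li(x) is a better estimate).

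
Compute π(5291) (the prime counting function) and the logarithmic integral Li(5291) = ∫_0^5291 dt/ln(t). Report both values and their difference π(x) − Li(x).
π(5291) = 701;  Li(5291) ≈ 718.33;  π(x) − Li(x) ≈ -17.33.

Direct count of primes ≤ 5291 gives π(5291) = 701. Numerical evaluation of the logarithmic integral gives Li(5291) ≈ 718.33. The difference π(x) − Li(x) ≈ -17.33 is typically negative for small/moderate x (Li(x) overestimates), though Littlewood's theorem shows this sign changes infinitely often.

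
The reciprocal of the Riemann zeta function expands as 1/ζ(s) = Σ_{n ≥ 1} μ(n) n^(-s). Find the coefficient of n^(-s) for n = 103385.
μ(103385) = 1

Factor n = 103385 = 5 · 23 · 29 · 31. μ(n) = 0 if any exponent ≥ 2 (not squarefree); otherwise μ(n) = (−1)^{ω(n)} where ω(n) is the number of distinct prime factors. Applying: μ(103385) = 1.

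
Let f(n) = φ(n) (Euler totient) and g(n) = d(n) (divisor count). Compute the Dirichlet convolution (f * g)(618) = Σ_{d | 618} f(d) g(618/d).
(φ * d)(618) = 1248

Divisors of 618: [1, 2, 3, 6, 103, 206, 309, 618]. For each d | 618:
  d = 1: φ(1) · d(618/1) = 1 · 8 = 8
  d = 2: φ(2) · d(618/2) = 1 · 4 = 4
  d = 3: φ(3) · d(618/3) = 2 · 4 = 8
  d = 6: φ(6) · d(618/6) = 2 · 2 = 4
  d = 103: φ(103) · d(618/103) = 102 · 4 = 408
  d = 206: φ(206) · d(618/206) = 102 · 2 = 204
  d = 309: φ(309) · d(618/309) = 204 · 2 = 408
  d = 618: φ(618) · d(618/618) = 204 · 1 = 204
Summing: (φ * d)(618) = 8 + 4 + 8 + 4 + 408 + 204 + 408 + 204 = 1248.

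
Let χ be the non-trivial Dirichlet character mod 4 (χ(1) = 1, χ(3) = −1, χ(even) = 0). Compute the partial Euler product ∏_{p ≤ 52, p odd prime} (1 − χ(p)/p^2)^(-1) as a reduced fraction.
∏ = 114726379539814929565547/125247697987829760000000

The odd primes p ≤ 52 are [3, 5, 7, 11, 13, 17, 19, 23, 29, 31, 37, 41, 43, 47]. For each, χ(p) = 1 if p ≡ 1 mod 4, χ(p) = −1 if p ≡ 3 mod 4. Taking (1 − χ(p)/p^2)^(-1) = p^2/(p^2 − χ(p)): (1 − (-1)/3^2)^(-1) · (1 − (1)/5^2)^(-1) · (1 − (-1)/7^2)^(-1) · (1 − (-1)/11^2)^(-1) · (1 − (1)/13^2)^(-1) · (1 − (1)/17^2)^(-1) · (1 − (-1)/19^2)^(-1) · (1 − (-1)/23^2)^(-1) · (1 − (1)/29^2)^(-1) · (1 − (-1)/31^2)^(-1) · (1 − (1)/37^2)^(-1) · (1 − (1)/41^2)^(-1) · (1 − (-1)/43^2)^(-1) · (1 − (-1)/47^2)^(-1) = 114726379539814929565547/125247697987829760000000.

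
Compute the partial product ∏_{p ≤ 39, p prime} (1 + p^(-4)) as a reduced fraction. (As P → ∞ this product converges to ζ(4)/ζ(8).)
∏ = 706902957735712331680943125904125462935190109312/655798773317600826641830943030775489929079680625

The primes p ≤ 39 are [2, 3, 5, 7, 11, 13, 17, 19, 23, 29, 31, 37]. For each, (1 + 1/p^4) = (p^4 + 1)/p^4. Multiplying these fractions over p ∈ [2, 3, 5, 7, 11, 13, 17, 19, 23, 29, 31, 37] gives 706902957735712331680943125904125462935190109312/655798773317600826641830943030775489929079680625. (In the limit P → ∞ this tends to ζ(4)/ζ(8).)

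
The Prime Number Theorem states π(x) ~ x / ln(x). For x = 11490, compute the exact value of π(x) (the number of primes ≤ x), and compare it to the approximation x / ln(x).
π(11490) = 1385;  x/ln(x) ≈ 1228.98;  relative error ≈ 11.27%.

Directly count primes up to 11490: π(11490) = 1385. The PNT approximation gives 11490/ln(11490) ≈ 11490/9.34923 ≈ 1228.98. Relative error (π(x) − x/ln(x)) / π(x) ≈ 11.27%; the approximation is known to undercount slightly (Li(x) is a better estimate).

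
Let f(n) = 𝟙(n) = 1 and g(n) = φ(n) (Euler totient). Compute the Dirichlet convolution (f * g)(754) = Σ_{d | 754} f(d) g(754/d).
(𝟙 * φ)(754) = 754

Divisors of 754: [1, 2, 13, 26, 29, 58, 377, 754]. For each d | 754:
  d = 1: 𝟙(1) · φ(754/1) = 1 · 336 = 336
  d = 2: 𝟙(2) · φ(754/2) = 1 · 336 = 336
  d = 13: 𝟙(13) · φ(754/13) = 1 · 28 = 28
  d = 26: 𝟙(26) · φ(754/26) = 1 · 28 = 28
  d = 29: 𝟙(29) · φ(754/29) = 1 · 12 = 12
  d = 58: 𝟙(58) · φ(754/58) = 1 · 12 = 12
  d = 377: 𝟙(377) · φ(754/377) = 1 · 1 = 1
  d = 754: 𝟙(754) · φ(754/754) = 1 · 1 = 1
Summing: (𝟙 * φ)(754) = 336 + 336 + 28 + 28 + 12 + 12 + 1 + 1 = 754.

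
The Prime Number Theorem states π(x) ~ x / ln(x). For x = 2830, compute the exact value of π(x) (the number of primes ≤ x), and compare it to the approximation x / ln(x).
π(2830) = 410;  x/ln(x) ≈ 356.06;  relative error ≈ 13.16%.

Directly count primes up to 2830: π(2830) = 410. The PNT approximation gives 2830/ln(2830) ≈ 2830/7.94803 ≈ 356.06. Relative error (π(x) − x/ln(x)) / π(x) ≈ 13.16%; the approximation is known to undercount slightly (Li(x) is a better estimate).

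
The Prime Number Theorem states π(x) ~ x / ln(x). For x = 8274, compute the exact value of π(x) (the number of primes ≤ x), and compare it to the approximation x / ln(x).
π(8274) = 1038;  x/ln(x) ≈ 917.21;  relative error ≈ 11.64%.

Directly count primes up to 8274: π(8274) = 1038. The PNT approximation gives 8274/ln(8274) ≈ 8274/9.02087 ≈ 917.21. Relative error (π(x) − x/ln(x)) / π(x) ≈ 11.64%; the approximation is known to undercount slightly (Li(x) is a better estimate).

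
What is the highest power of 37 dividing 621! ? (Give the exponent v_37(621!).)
v_37(621!) = 16

Legendre's formula: v_p(n!) = Σ_{k ≥ 1} ⌊n / p^k⌋. For p = 37, n = 621, the terms are:
  ⌊621/37^1⌋ = ⌊621/37⌋ = 16
(the next term ⌊621/37^2⌋ = 0, terminating the sum). Summing: v_37(621!) = 16 = 16.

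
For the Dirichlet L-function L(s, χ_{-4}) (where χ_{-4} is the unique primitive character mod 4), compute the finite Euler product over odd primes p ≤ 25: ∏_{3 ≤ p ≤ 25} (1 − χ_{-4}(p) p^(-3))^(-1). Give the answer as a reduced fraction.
∏ = 177358697820836675/183046656872153088

The odd primes p ≤ 25 are [3, 5, 7, 11, 13, 17, 19, 23]. For each, χ(p) = 1 if p ≡ 1 mod 4, χ(p) = −1 if p ≡ 3 mod 4. Taking (1 − χ(p)/p^3)^(-1) = p^3/(p^3 − χ(p)): (1 − (-1)/3^3)^(-1) · (1 − (1)/5^3)^(-1) · (1 − (-1)/7^3)^(-1) · (1 − (-1)/11^3)^(-1) · (1 − (1)/13^3)^(-1) · (1 − (1)/17^3)^(-1) · (1 − (-1)/19^3)^(-1) · (1 − (-1)/23^3)^(-1) = 177358697820836675/183046656872153088.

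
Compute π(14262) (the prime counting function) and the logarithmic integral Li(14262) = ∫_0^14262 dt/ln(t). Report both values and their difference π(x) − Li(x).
π(14262) = 1675;  Li(14262) ≈ 1699.68;  π(x) − Li(x) ≈ -24.68.

Direct count of primes ≤ 14262 gives π(14262) = 1675. Numerical evaluation of the logarithmic integral gives Li(14262) ≈ 1699.68. The difference π(x) − Li(x) ≈ -24.68 is typically negative for small/moderate x (Li(x) overestimates), though Littlewood's theorem shows this sign changes infinitely often.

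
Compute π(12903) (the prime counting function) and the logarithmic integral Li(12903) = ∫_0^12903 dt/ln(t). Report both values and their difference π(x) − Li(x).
π(12903) = 1535;  Li(12903) ≈ 1556.86;  π(x) − Li(x) ≈ -21.86.

Direct count of primes ≤ 12903 gives π(12903) = 1535. Numerical evaluation of the logarithmic integral gives Li(12903) ≈ 1556.86. The difference π(x) − Li(x) ≈ -21.86 is typically negative for small/moderate x (Li(x) overestimates), though Littlewood's theorem shows this sign changes infinitely often.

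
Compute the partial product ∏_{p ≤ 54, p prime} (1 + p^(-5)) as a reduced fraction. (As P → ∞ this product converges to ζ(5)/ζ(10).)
∏ = 32347597211284988160480267437380591091977322089812731895007080802055947812864/31226639806314720763085693561071542877365250131832357293968847568717289128655

The primes p ≤ 54 are [2, 3, 5, 7, 11, 13, 17, 19, 23, 29, 31, 37, 41, 43, 47, 53]. For each, (1 + 1/p^5) = (p^5 + 1)/p^5. Multiplying these fractions over p ∈ [2, 3, 5, 7, 11, 13, 17, 19, 23, 29, 31, 37, 41, 43, 47, 53] gives 32347597211284988160480267437380591091977322089812731895007080802055947812864/31226639806314720763085693561071542877365250131832357293968847568717289128655. (In the limit P → ∞ this tends to ζ(5)/ζ(10).)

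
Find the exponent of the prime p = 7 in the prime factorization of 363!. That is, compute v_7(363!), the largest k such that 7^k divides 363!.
v_7(363!) = 59

Legendre's formula: v_p(n!) = Σ_{k ≥ 1} ⌊n / p^k⌋. For p = 7, n = 363, the terms are:
  ⌊363/7^1⌋ = ⌊363/7⌋ = 51
  ⌊363/7^2⌋ = ⌊363/49⌋ = 7
  ⌊363/7^3⌋ = ⌊363/343⌋ = 1
(the next term ⌊363/7^4⌋ = 0, terminating the sum). Summing: v_7(363!) = 51 + 7 + 1 = 59.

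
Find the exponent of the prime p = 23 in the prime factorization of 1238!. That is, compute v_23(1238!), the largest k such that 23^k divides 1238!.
v_23(1238!) = 55

Legendre's formula: v_p(n!) = Σ_{k ≥ 1} ⌊n / p^k⌋. For p = 23, n = 1238, the terms are:
  ⌊1238/23^1⌋ = ⌊1238/23⌋ = 53
  ⌊1238/23^2⌋ = ⌊1238/529⌋ = 2
(the next term ⌊1238/23^3⌋ = 0, terminating the sum). Summing: v_23(1238!) = 53 + 2 = 55.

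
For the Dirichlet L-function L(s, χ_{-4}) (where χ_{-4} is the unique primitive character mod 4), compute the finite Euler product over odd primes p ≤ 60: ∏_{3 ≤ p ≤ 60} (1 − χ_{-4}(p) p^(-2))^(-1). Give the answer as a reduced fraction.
∏ = 21166213940439075800336462671/23105733135420641771520000000

The odd primes p ≤ 60 are [3, 5, 7, 11, 13, 17, 19, 23, 29, 31, 37, 41, 43, 47, 53, 59]. For each, χ(p) = 1 if p ≡ 1 mod 4, χ(p) = −1 if p ≡ 3 mod 4. Taking (1 − χ(p)/p^2)^(-1) = p^2/(p^2 − χ(p)): (1 − (-1)/3^2)^(-1) · (1 − (1)/5^2)^(-1) · (1 − (-1)/7^2)^(-1) · (1 − (-1)/11^2)^(-1) · (1 − (1)/13^2)^(-1) · (1 − (1)/17^2)^(-1) · (1 − (-1)/19^2)^(-1) · (1 − (-1)/23^2)^(-1) · (1 − (1)/29^2)^(-1) · (1 − (-1)/31^2)^(-1) · (1 − (1)/37^2)^(-1) · (1 − (1)/41^2)^(-1) · (1 − (-1)/43^2)^(-1) · (1 − (-1)/47^2)^(-1) · (1 − (1)/53^2)^(-1) · (1 − (-1)/59^2)^(-1) = 21166213940439075800336462671/23105733135420641771520000000.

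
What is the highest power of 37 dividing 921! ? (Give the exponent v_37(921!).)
v_37(921!) = 24

Legendre's formula: v_p(n!) = Σ_{k ≥ 1} ⌊n / p^k⌋. For p = 37, n = 921, the terms are:
  ⌊921/37^1⌋ = ⌊921/37⌋ = 24
(the next term ⌊921/37^2⌋ = 0, terminating the sum). Summing: v_37(921!) = 24 = 24.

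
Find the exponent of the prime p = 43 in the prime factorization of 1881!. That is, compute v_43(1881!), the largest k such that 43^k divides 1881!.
v_43(1881!) = 44

Legendre's formula: v_p(n!) = Σ_{k ≥ 1} ⌊n / p^k⌋. For p = 43, n = 1881, the terms are:
  ⌊1881/43^1⌋ = ⌊1881/43⌋ = 43
  ⌊1881/43^2⌋ = ⌊1881/1849⌋ = 1
(the next term ⌊1881/43^3⌋ = 0, terminating the sum). Summing: v_43(1881!) = 43 + 1 = 44.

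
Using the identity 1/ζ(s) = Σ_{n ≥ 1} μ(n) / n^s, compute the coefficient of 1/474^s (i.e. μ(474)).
μ(474) = -1

Factor n = 474 = 2 · 3 · 79. μ(n) = 0 if any exponent ≥ 2 (not squarefree); otherwise μ(n) = (−1)^{ω(n)} where ω(n) is the number of distinct prime factors. Applying: μ(474) = -1.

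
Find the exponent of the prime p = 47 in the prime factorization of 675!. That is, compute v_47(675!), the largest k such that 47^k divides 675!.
v_47(675!) = 14

Legendre's formula: v_p(n!) = Σ_{k ≥ 1} ⌊n / p^k⌋. For p = 47, n = 675, the terms are:
  ⌊675/47^1⌋ = ⌊675/47⌋ = 14
(the next term ⌊675/47^2⌋ = 0, terminating the sum). Summing: v_47(675!) = 14 = 14.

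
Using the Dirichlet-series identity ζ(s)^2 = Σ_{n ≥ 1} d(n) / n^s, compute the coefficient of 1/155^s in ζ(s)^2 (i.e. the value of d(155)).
d(155) = 4

ζ(s)^2 = (Σ 1/m^s)(Σ 1/k^s). The coefficient of 1/n^s in the product is the number of ordered pairs (m, k) with mk = n, which equals d(n). For n = 155, divisors are [1, 5, 31, 155], so d(155) = 4.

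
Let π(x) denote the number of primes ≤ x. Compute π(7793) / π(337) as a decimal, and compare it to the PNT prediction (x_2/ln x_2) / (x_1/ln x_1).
π(7793)/π(337) = 987/68 ≈ 14.5147;  PNT prediction ≈ 15.0193.

π(337) = 68 and π(7793) = 987, so π(7793)/π(337) ≈ 14.5147. The PNT-predicted ratio is (7793/ln(7793)) / (337/ln(337)) ≈ 15.0193. The two agree to within a few percent, as expected.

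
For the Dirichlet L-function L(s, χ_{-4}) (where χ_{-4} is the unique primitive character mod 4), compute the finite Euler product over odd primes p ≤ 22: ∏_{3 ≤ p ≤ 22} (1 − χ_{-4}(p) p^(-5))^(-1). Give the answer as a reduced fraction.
∏ = 8959395755957897476417566375/8993950909687588250159808512

The odd primes p ≤ 22 are [3, 5, 7, 11, 13, 17, 19]. For each, χ(p) = 1 if p ≡ 1 mod 4, χ(p) = −1 if p ≡ 3 mod 4. Taking (1 − χ(p)/p^5)^(-1) = p^5/(p^5 − χ(p)): (1 − (-1)/3^5)^(-1) · (1 − (1)/5^5)^(-1) · (1 − (-1)/7^5)^(-1) · (1 − (-1)/11^5)^(-1) · (1 − (1)/13^5)^(-1) · (1 − (1)/17^5)^(-1) · (1 − (-1)/19^5)^(-1) = 8959395755957897476417566375/8993950909687588250159808512.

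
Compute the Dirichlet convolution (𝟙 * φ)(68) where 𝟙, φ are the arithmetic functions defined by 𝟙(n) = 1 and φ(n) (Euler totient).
(𝟙 * φ)(68) = 68

Divisors of 68: [1, 2, 4, 17, 34, 68]. For each d | 68:
  d = 1: 𝟙(1) · φ(68/1) = 1 · 32 = 32
  d = 2: 𝟙(2) · φ(68/2) = 1 · 16 = 16
  d = 4: 𝟙(4) · φ(68/4) = 1 · 16 = 16
  d = 17: 𝟙(17) · φ(68/17) = 1 · 2 = 2
  d = 34: 𝟙(34) · φ(68/34) = 1 · 1 = 1
  d = 68: 𝟙(68) · φ(68/68) = 1 · 1 = 1
Summing: (𝟙 * φ)(68) = 32 + 16 + 16 + 2 + 1 + 1 = 68.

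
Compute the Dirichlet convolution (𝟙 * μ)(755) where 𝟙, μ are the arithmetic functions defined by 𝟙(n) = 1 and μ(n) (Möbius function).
(𝟙 * μ)(755) = 0

Divisors of 755: [1, 5, 151, 755]. For each d | 755:
  d = 1: 𝟙(1) · μ(755/1) = 1 · 1 = 1
  d = 5: 𝟙(5) · μ(755/5) = 1 · -1 = -1
  d = 151: 𝟙(151) · μ(755/151) = 1 · -1 = -1
  d = 755: 𝟙(755) · μ(755/755) = 1 · 1 = 1
Summing: (𝟙 * μ)(755) = 1 + -1 + -1 + 1 = 0.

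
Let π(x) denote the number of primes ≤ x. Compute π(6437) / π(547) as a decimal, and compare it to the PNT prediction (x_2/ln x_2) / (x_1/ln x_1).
π(6437)/π(547) = 836/101 ≈ 8.2772;  PNT prediction ≈ 8.4597.

π(547) = 101 and π(6437) = 836, so π(6437)/π(547) ≈ 8.2772. The PNT-predicted ratio is (6437/ln(6437)) / (547/ln(547)) ≈ 8.4597. The two agree to within a few percent, as expected.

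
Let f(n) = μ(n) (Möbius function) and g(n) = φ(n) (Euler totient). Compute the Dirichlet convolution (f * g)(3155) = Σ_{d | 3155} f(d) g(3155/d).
(μ * φ)(3155) = 1887

Divisors of 3155: [1, 5, 631, 3155]. For each d | 3155:
  d = 1: μ(1) · φ(3155/1) = 1 · 2520 = 2520
  d = 5: μ(5) · φ(3155/5) = -1 · 630 = -630
  d = 631: μ(631) · φ(3155/631) = -1 · 4 = -4
  d = 3155: μ(3155) · φ(3155/3155) = 1 · 1 = 1
Summing: (μ * φ)(3155) = 2520 + -630 + -4 + 1 = 1887.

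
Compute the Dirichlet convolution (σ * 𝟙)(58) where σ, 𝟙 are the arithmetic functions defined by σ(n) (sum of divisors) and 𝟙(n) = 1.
(σ * 𝟙)(58) = 124

Divisors of 58: [1, 2, 29, 58]. For each d | 58:
  d = 1: σ(1) · 𝟙(58/1) = 1 · 1 = 1
  d = 2: σ(2) · 𝟙(58/2) = 3 · 1 = 3
  d = 29: σ(29) · 𝟙(58/29) = 30 · 1 = 30
  d = 58: σ(58) · 𝟙(58/58) = 90 · 1 = 90
Summing: (σ * 𝟙)(58) = 1 + 3 + 30 + 90 = 124.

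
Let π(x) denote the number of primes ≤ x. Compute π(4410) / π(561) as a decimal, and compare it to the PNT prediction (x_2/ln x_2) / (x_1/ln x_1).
π(4410)/π(561) = 600/102 ≈ 5.8824;  PNT prediction ≈ 5.9294.

π(561) = 102 and π(4410) = 600, so π(4410)/π(561) ≈ 5.8824. The PNT-predicted ratio is (4410/ln(4410)) / (561/ln(561)) ≈ 5.9294. The two agree to within a few percent, as expected.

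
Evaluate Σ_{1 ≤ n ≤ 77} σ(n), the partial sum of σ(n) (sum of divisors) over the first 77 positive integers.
Σ_{n ≤ 77} σ(n) = 4880

Compute σ(n) for each 1 ≤ n ≤ 77: σ(1) = 1, σ(2) = 3, σ(3) = 4, σ(4) = 7, σ(5) = 6, σ(6) = 12, σ(7) = 8, σ(8) = 15, σ(9) = 13, σ(10) = 18, σ(11) = 12, σ(12) = 28, σ(13) = 14, σ(14) = 24, σ(15) = 24, σ(16) = 31, σ(17) = 18, σ(18) = 39, σ(19) = 20, σ(20) = 42, σ(21) = 32, σ(22) = 36, σ(23) = 24, σ(24) = 60, σ(25) = 31, σ(26) = 42, σ(27) = 40, σ(28) = 56, σ(29) = 30, σ(30) = 72, σ(31) = 32, σ(32) = 63, σ(33) = 48, σ(34) = 54, σ(35) = 48, σ(36) = 91, σ(37) = 38, σ(38) = 60, σ(39) = 56, σ(40) = 90, σ(41) = 42, σ(42) = 96, σ(43) = 44, σ(44) = 84, σ(45) = 78, σ(46) = 72, σ(47) = 48, σ(48) = 124, σ(49) = 57, σ(50) = 93, σ(51) = 72, σ(52) = 98, σ(53) = 54, σ(54) = 120, σ(55) = 72, σ(56) = 120, σ(57) = 80, σ(58) = 90, σ(59) = 60, σ(60) = 168, σ(61) = 62, σ(62) = 96, σ(63) = 104, σ(64) = 127, σ(65) = 84, σ(66) = 144, σ(67) = 68, σ(68) = 126, σ(69) = 96, σ(70) = 144, σ(71) = 72, σ(72) = 195, σ(73) = 74, σ(74) = 114, σ(75) = 124, σ(76) = 140, σ(77) = 96. Summing all 77 values: 4880. (Average order: Σ_{n ≤ x} σ(n) ~ (π²/12) x². For x = 77, (π²/12)·77² ≈ 4876.41.)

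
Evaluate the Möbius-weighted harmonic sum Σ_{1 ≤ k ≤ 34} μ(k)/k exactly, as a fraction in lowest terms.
Σ μ(k)/k = -302679716/100280245065

Values of μ(k) for 1 ≤ k ≤ 34: μ(1) = 1, μ(2) = -1, μ(3) = -1, μ(5) = -1, μ(6) = 1, μ(7) = -1, μ(10) = 1, μ(11) = -1, μ(13) = -1, μ(14) = 1, μ(15) = 1, μ(17) = -1, μ(19) = -1, μ(21) = 1, μ(22) = 1, μ(23) = -1, μ(26) = 1, μ(29) = -1, μ(30) = -1, μ(31) = -1, μ(33) = 1, μ(34) = 1, with μ = 0 on non-squarefree integers. Summing μ(k)/k for k where μ(k) ≠ 0 gives -302679716/100280245065 ≈ -0.0030. (PNT ⟺ this sum → 0 as n → ∞.)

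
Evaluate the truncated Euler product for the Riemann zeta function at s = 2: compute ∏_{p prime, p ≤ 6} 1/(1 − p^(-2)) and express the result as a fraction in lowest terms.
∏ = 25/16

The primes p ≤ 6 are [2, 3, 5]. For each prime, (1 − 1/p^2)^(-1) = p^2 / (p^2 − 1). The product is (1 − 1/2^2)^(-1), (1 − 1/3^2)^(-1), (1 − 1/5^2)^(-1) = ∏ p^2 / (p^2 − 1) = 25/16.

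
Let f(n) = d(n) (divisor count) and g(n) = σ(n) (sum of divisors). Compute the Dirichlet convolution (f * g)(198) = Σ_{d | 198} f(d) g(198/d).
(d * σ)(198) = 1680

Divisors of 198: [1, 2, 3, 6, 9, 11, 18, 22, 33, 66, 99, 198]. For each d | 198:
  d = 1: d(1) · σ(198/1) = 1 · 468 = 468
  d = 2: d(2) · σ(198/2) = 2 · 156 = 312
  d = 3: d(3) · σ(198/3) = 2 · 144 = 288
  d = 6: d(6) · σ(198/6) = 4 · 48 = 192
  d = 9: d(9) · σ(198/9) = 3 · 36 = 108
  d = 11: d(11) · σ(198/11) = 2 · 39 = 78
  d = 18: d(18) · σ(198/18) = 6 · 12 = 72
  d = 22: d(22) · σ(198/22) = 4 · 13 = 52
  d = 33: d(33) · σ(198/33) = 4 · 12 = 48
  d = 66: d(66) · σ(198/66) = 8 · 4 = 32
  d = 99: d(99) · σ(198/99) = 6 · 3 = 18
  d = 198: d(198) · σ(198/198) = 12 · 1 = 12
Summing: (d * σ)(198) = 468 + 312 + 288 + 192 + 108 + 78 + 72 + 52 + 48 + 32 + 18 + 12 = 1680.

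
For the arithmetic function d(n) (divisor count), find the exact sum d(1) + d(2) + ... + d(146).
Σ_{n ≤ 146} d(n) = 754

Compute d(n) for each 1 ≤ n ≤ 146: d(1) = 1, d(2) = 2, d(3) = 2, d(4) = 3, d(5) = 2, d(6) = 4, d(7) = 2, d(8) = 4, d(9) = 3, d(10) = 4, d(11) = 2, d(12) = 6, d(13) = 2, d(14) = 4, d(15) = 4, d(16) = 5, d(17) = 2, d(18) = 6, d(19) = 2, d(20) = 6, d(21) = 4, d(22) = 4, d(23) = 2, d(24) = 8, d(25) = 3, d(26) = 4, d(27) = 4, d(28) = 6, d(29) = 2, d(30) = 8, d(31) = 2, d(32) = 6, d(33) = 4, d(34) = 4, d(35) = 4, d(36) = 9, d(37) = 2, d(38) = 4, d(39) = 4, d(40) = 8, d(41) = 2, d(42) = 8, d(43) = 2, d(44) = 6, d(45) = 6, d(46) = 4, d(47) = 2, d(48) = 10, d(49) = 3, d(50) = 6, d(51) = 4, d(52) = 6, d(53) = 2, d(54) = 8, d(55) = 4, d(56) = 8, d(57) = 4, d(58) = 4, d(59) = 2, d(60) = 12, d(61) = 2, d(62) = 4, d(63) = 6, d(64) = 7, d(65) = 4, d(66) = 8, d(67) = 2, d(68) = 6, d(69) = 4, d(70) = 8, d(71) = 2, d(72) = 12, d(73) = 2, d(74) = 4, d(75) = 6, d(76) = 6, d(77) = 4, d(78) = 8, d(79) = 2, d(80) = 10, d(81) = 5, d(82) = 4, d(83) = 2, d(84) = 12, d(85) = 4, d(86) = 4, d(87) = 4, d(88) = 8, d(89) = 2, d(90) = 12, d(91) = 4, d(92) = 6, d(93) = 4, d(94) = 4, d(95) = 4, d(96) = 12, d(97) = 2, d(98) = 6, d(99) = 6, d(100) = 9, d(101) = 2, d(102) = 8, d(103) = 2, d(104) = 8, d(105) = 8, d(106) = 4, d(107) = 2, d(108) = 12, d(109) = 2, d(110) = 8, d(111) = 4, d(112) = 10, d(113) = 2, d(114) = 8, d(115) = 4, d(116) = 6, d(117) = 6, d(118) = 4, d(119) = 4, d(120) = 16, d(121) = 3, d(122) = 4, d(123) = 4, d(124) = 6, d(125) = 4, d(126) = 12, d(127) = 2, d(128) = 8, d(129) = 4, d(130) = 8, d(131) = 2, d(132) = 12, d(133) = 4, d(134) = 4, d(135) = 8, d(136) = 8, d(137) = 2, d(138) = 8, d(139) = 2, d(140) = 12, d(141) = 4, d(142) = 4, d(143) = 4, d(144) = 15, d(145) = 4, d(146) = 4. Summing all 146 values: 754. (Dirichlet's divisor formula: Σ_{n ≤ x} d(n) = x ln(x) + (2γ − 1) x + O(√x). For x = 146, the asymptotic estimate is ≈ 750.15.)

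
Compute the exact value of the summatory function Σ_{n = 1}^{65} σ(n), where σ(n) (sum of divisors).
Σ_{n ≤ 65} σ(n) = 3487

Compute σ(n) for each 1 ≤ n ≤ 65: σ(1) = 1, σ(2) = 3, σ(3) = 4, σ(4) = 7, σ(5) = 6, σ(6) = 12, σ(7) = 8, σ(8) = 15, σ(9) = 13, σ(10) = 18, σ(11) = 12, σ(12) = 28, σ(13) = 14, σ(14) = 24, σ(15) = 24, σ(16) = 31, σ(17) = 18, σ(18) = 39, σ(19) = 20, σ(20) = 42, σ(21) = 32, σ(22) = 36, σ(23) = 24, σ(24) = 60, σ(25) = 31, σ(26) = 42, σ(27) = 40, σ(28) = 56, σ(29) = 30, σ(30) = 72, σ(31) = 32, σ(32) = 63, σ(33) = 48, σ(34) = 54, σ(35) = 48, σ(36) = 91, σ(37) = 38, σ(38) = 60, σ(39) = 56, σ(40) = 90, σ(41) = 42, σ(42) = 96, σ(43) = 44, σ(44) = 84, σ(45) = 78, σ(46) = 72, σ(47) = 48, σ(48) = 124, σ(49) = 57, σ(50) = 93, σ(51) = 72, σ(52) = 98, σ(53) = 54, σ(54) = 120, σ(55) = 72, σ(56) = 120, σ(57) = 80, σ(58) = 90, σ(59) = 60, σ(60) = 168, σ(61) = 62, σ(62) = 96, σ(63) = 104, σ(64) = 127, σ(65) = 84. Summing all 65 values: 3487. (Average order: Σ_{n ≤ x} σ(n) ~ (π²/12) x². For x = 65, (π²/12)·65² ≈ 3474.92.)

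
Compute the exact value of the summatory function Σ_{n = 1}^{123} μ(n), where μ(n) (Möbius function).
Σ_{n ≤ 123} μ(n) = -1

Compute μ(n) for each 1 ≤ n ≤ 123: μ(1) = 1, μ(2) = -1, μ(3) = -1, μ(4) = 0, μ(5) = -1, μ(6) = 1, μ(7) = -1, μ(8) = 0, μ(9) = 0, μ(10) = 1, μ(11) = -1, μ(12) = 0, μ(13) = -1, μ(14) = 1, μ(15) = 1, μ(16) = 0, μ(17) = -1, μ(18) = 0, μ(19) = -1, μ(20) = 0, μ(21) = 1, μ(22) = 1, μ(23) = -1, μ(24) = 0, μ(25) = 0, μ(26) = 1, μ(27) = 0, μ(28) = 0, μ(29) = -1, μ(30) = -1, μ(31) = -1, μ(32) = 0, μ(33) = 1, μ(34) = 1, μ(35) = 1, μ(36) = 0, μ(37) = -1, μ(38) = 1, μ(39) = 1, μ(40) = 0, μ(41) = -1, μ(42) = -1, μ(43) = -1, μ(44) = 0, μ(45) = 0, μ(46) = 1, μ(47) = -1, μ(48) = 0, μ(49) = 0, μ(50) = 0, μ(51) = 1, μ(52) = 0, μ(53) = -1, μ(54) = 0, μ(55) = 1, μ(56) = 0, μ(57) = 1, μ(58) = 1, μ(59) = -1, μ(60) = 0, μ(61) = -1, μ(62) = 1, μ(63) = 0, μ(64) = 0, μ(65) = 1, μ(66) = -1, μ(67) = -1, μ(68) = 0, μ(69) = 1, μ(70) = -1, μ(71) = -1, μ(72) = 0, μ(73) = -1, μ(74) = 1, μ(75) = 0, μ(76) = 0, μ(77) = 1, μ(78) = -1, μ(79) = -1, μ(80) = 0, μ(81) = 0, μ(82) = 1, μ(83) = -1, μ(84) = 0, μ(85) = 1, μ(86) = 1, μ(87) = 1, μ(88) = 0, μ(89) = -1, μ(90) = 0, μ(91) = 1, μ(92) = 0, μ(93) = 1, μ(94) = 1, μ(95) = 1, μ(96) = 0, μ(97) = -1, μ(98) = 0, μ(99) = 0, μ(100) = 0, μ(101) = -1, μ(102) = -1, μ(103) = -1, μ(104) = 0, μ(105) = -1, μ(106) = 1, μ(107) = -1, μ(108) = 0, μ(109) = -1, μ(110) = -1, μ(111) = 1, μ(112) = 0, μ(113) = -1, μ(114) = -1, μ(115) = 1, μ(116) = 0, μ(117) = 0, μ(118) = 1, μ(119) = 1, μ(120) = 0, μ(121) = 0, μ(122) = 1, μ(123) = 1. Summing all 123 values: -1. (Mertens function M(x) = Σ_{n ≤ x} μ(n); on average M(x) should be small (PNT ⟺ M(x) = o(x)).)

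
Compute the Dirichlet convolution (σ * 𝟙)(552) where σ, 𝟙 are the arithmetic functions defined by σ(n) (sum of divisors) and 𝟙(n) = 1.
(σ * 𝟙)(552) = 3250

Divisors of 552: [1, 2, 3, 4, 6, 8, 12, 23, 24, 46, 69, 92, 138, 184, 276, 552]. For each d | 552:
  d = 1: σ(1) · 𝟙(552/1) = 1 · 1 = 1
  d = 2: σ(2) · 𝟙(552/2) = 3 · 1 = 3
  d = 3: σ(3) · 𝟙(552/3) = 4 · 1 = 4
  d = 4: σ(4) · 𝟙(552/4) = 7 · 1 = 7
  d = 6: σ(6) · 𝟙(552/6) = 12 · 1 = 12
  d = 8: σ(8) · 𝟙(552/8) = 15 · 1 = 15
  d = 12: σ(12) · 𝟙(552/12) = 28 · 1 = 28
  d = 23: σ(23) · 𝟙(552/23) = 24 · 1 = 24
  d = 24: σ(24) · 𝟙(552/24) = 60 · 1 = 60
  d = 46: σ(46) · 𝟙(552/46) = 72 · 1 = 72
  d = 69: σ(69) · 𝟙(552/69) = 96 · 1 = 96
  d = 92: σ(92) · 𝟙(552/92) = 168 · 1 = 168
  d = 138: σ(138) · 𝟙(552/138) = 288 · 1 = 288
  d = 184: σ(184) · 𝟙(552/184) = 360 · 1 = 360
  d = 276: σ(276) · 𝟙(552/276) = 672 · 1 = 672
  d = 552: σ(552) · 𝟙(552/552) = 1440 · 1 = 1440
Summing: (σ * 𝟙)(552) = 1 + 3 + 4 + 7 + 12 + 15 + 28 + 24 + 60 + 72 + 96 + 168 + 288 + 360 + 672 + 1440 = 3250.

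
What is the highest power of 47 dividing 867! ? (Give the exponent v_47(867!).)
v_47(867!) = 18

Legendre's formula: v_p(n!) = Σ_{k ≥ 1} ⌊n / p^k⌋. For p = 47, n = 867, the terms are:
  ⌊867/47^1⌋ = ⌊867/47⌋ = 18
(the next term ⌊867/47^2⌋ = 0, terminating the sum). Summing: v_47(867!) = 18 = 18.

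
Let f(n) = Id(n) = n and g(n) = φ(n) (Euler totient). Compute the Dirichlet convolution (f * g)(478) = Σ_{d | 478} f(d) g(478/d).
(Id * φ)(478) = 1431

Divisors of 478: [1, 2, 239, 478]. For each d | 478:
  d = 1: Id(1) · φ(478/1) = 1 · 238 = 238
  d = 2: Id(2) · φ(478/2) = 2 · 238 = 476
  d = 239: Id(239) · φ(478/239) = 239 · 1 = 239
  d = 478: Id(478) · φ(478/478) = 478 · 1 = 478
Summing: (Id * φ)(478) = 238 + 476 + 239 + 478 = 1431.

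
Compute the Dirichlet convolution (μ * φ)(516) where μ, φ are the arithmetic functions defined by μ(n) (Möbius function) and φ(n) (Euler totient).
(μ * φ)(516) = 41

Divisors of 516: [1, 2, 3, 4, 6, 12, 43, 86, 129, 172, 258, 516]. For each d | 516:
  d = 1: μ(1) · φ(516/1) = 1 · 168 = 168
  d = 2: μ(2) · φ(516/2) = -1 · 84 = -84
  d = 3: μ(3) · φ(516/3) = -1 · 84 = -84
  d = 4: μ(4) · φ(516/4) = 0 · 84 = 0
  d = 6: μ(6) · φ(516/6) = 1 · 42 = 42
  d = 12: μ(12) · φ(516/12) = 0 · 42 = 0
  d = 43: μ(43) · φ(516/43) = -1 · 4 = -4
  d = 86: μ(86) · φ(516/86) = 1 · 2 = 2
  d = 129: μ(129) · φ(516/129) = 1 · 2 = 2
  d = 172: μ(172) · φ(516/172) = 0 · 2 = 0
  d = 258: μ(258) · φ(516/258) = -1 · 1 = -1
  d = 516: μ(516) · φ(516/516) = 0 · 1 = 0
Summing: (μ * φ)(516) = 168 + -84 + -84 + 0 + 42 + 0 + -4 + 2 + 2 + 0 + -1 + 0 = 41.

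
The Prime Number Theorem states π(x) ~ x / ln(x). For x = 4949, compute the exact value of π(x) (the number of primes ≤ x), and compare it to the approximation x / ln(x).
π(4949) = 661;  x/ln(x) ≈ 581.76;  relative error ≈ 11.99%.

Directly count primes up to 4949: π(4949) = 661. The PNT approximation gives 4949/ln(4949) ≈ 4949/8.50694 ≈ 581.76. Relative error (π(x) − x/ln(x)) / π(x) ≈ 11.99%; the approximation is known to undercount slightly (Li(x) is a better estimate).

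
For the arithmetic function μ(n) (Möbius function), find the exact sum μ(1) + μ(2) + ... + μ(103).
Σ_{n ≤ 103} μ(n) = -2

Compute μ(n) for each 1 ≤ n ≤ 103: μ(1) = 1, μ(2) = -1, μ(3) = -1, μ(4) = 0, μ(5) = -1, μ(6) = 1, μ(7) = -1, μ(8) = 0, μ(9) = 0, μ(10) = 1, μ(11) = -1, μ(12) = 0, μ(13) = -1, μ(14) = 1, μ(15) = 1, μ(16) = 0, μ(17) = -1, μ(18) = 0, μ(19) = -1, μ(20) = 0, μ(21) = 1, μ(22) = 1, μ(23) = -1, μ(24) = 0, μ(25) = 0, μ(26) = 1, μ(27) = 0, μ(28) = 0, μ(29) = -1, μ(30) = -1, μ(31) = -1, μ(32) = 0, μ(33) = 1, μ(34) = 1, μ(35) = 1, μ(36) = 0, μ(37) = -1, μ(38) = 1, μ(39) = 1, μ(40) = 0, μ(41) = -1, μ(42) = -1, μ(43) = -1, μ(44) = 0, μ(45) = 0, μ(46) = 1, μ(47) = -1, μ(48) = 0, μ(49) = 0, μ(50) = 0, μ(51) = 1, μ(52) = 0, μ(53) = -1, μ(54) = 0, μ(55) = 1, μ(56) = 0, μ(57) = 1, μ(58) = 1, μ(59) = -1, μ(60) = 0, μ(61) = -1, μ(62) = 1, μ(63) = 0, μ(64) = 0, μ(65) = 1, μ(66) = -1, μ(67) = -1, μ(68) = 0, μ(69) = 1, μ(70) = -1, μ(71) = -1, μ(72) = 0, μ(73) = -1, μ(74) = 1, μ(75) = 0, μ(76) = 0, μ(77) = 1, μ(78) = -1, μ(79) = -1, μ(80) = 0, μ(81) = 0, μ(82) = 1, μ(83) = -1, μ(84) = 0, μ(85) = 1, μ(86) = 1, μ(87) = 1, μ(88) = 0, μ(89) = -1, μ(90) = 0, μ(91) = 1, μ(92) = 0, μ(93) = 1, μ(94) = 1, μ(95) = 1, μ(96) = 0, μ(97) = -1, μ(98) = 0, μ(99) = 0, μ(100) = 0, μ(101) = -1, μ(102) = -1, μ(103) = -1. Summing all 103 values: -2. (Mertens function M(x) = Σ_{n ≤ x} μ(n); on average M(x) should be small (PNT ⟺ M(x) = o(x)).)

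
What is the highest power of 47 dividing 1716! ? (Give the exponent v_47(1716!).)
v_47(1716!) = 36

Legendre's formula: v_p(n!) = Σ_{k ≥ 1} ⌊n / p^k⌋. For p = 47, n = 1716, the terms are:
  ⌊1716/47^1⌋ = ⌊1716/47⌋ = 36
(the next term ⌊1716/47^2⌋ = 0, terminating the sum). Summing: v_47(1716!) = 36 = 36.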